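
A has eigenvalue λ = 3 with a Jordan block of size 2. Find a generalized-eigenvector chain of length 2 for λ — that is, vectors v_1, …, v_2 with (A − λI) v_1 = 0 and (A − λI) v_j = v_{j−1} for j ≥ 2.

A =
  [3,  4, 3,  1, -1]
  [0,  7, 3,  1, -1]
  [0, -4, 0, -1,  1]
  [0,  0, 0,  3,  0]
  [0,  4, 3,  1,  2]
A Jordan chain for λ = 3 of length 2:
v_1 = (4, 4, -4, 0, 4)ᵀ
v_2 = (0, 1, 0, 0, 0)ᵀ

Let N = A − (3)·I. We want v_2 with N^2 v_2 = 0 but N^1 v_2 ≠ 0; then v_{j-1} := N · v_j for j = 2, …, 2.

Pick v_2 = (0, 1, 0, 0, 0)ᵀ.
Then v_1 = N · v_2 = (4, 4, -4, 0, 4)ᵀ.

Sanity check: (A − (3)·I) v_1 = (0, 0, 0, 0, 0)ᵀ = 0. ✓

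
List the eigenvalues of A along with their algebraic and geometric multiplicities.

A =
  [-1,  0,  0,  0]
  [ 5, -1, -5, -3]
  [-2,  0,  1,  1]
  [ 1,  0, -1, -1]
λ = -1: alg = 2, geom = 2; λ = 0: alg = 2, geom = 1

Step 1 — factor the characteristic polynomial to read off the algebraic multiplicities:
  χ_A(x) = x^2*(x + 1)^2

Step 2 — compute geometric multiplicities via the rank-nullity identity g(λ) = n − rank(A − λI):
  rank(A − (-1)·I) = 2, so dim ker(A − (-1)·I) = n − 2 = 2
  rank(A − (0)·I) = 3, so dim ker(A − (0)·I) = n − 3 = 1

Summary:
  λ = -1: algebraic multiplicity = 2, geometric multiplicity = 2
  λ = 0: algebraic multiplicity = 2, geometric multiplicity = 1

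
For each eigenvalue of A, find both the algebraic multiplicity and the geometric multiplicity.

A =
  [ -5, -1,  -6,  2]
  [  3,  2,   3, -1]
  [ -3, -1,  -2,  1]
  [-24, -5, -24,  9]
λ = 1: alg = 4, geom = 2

Step 1 — factor the characteristic polynomial to read off the algebraic multiplicities:
  χ_A(x) = (x - 1)^4

Step 2 — compute geometric multiplicities via the rank-nullity identity g(λ) = n − rank(A − λI):
  rank(A − (1)·I) = 2, so dim ker(A − (1)·I) = n − 2 = 2

Summary:
  λ = 1: algebraic multiplicity = 4, geometric multiplicity = 2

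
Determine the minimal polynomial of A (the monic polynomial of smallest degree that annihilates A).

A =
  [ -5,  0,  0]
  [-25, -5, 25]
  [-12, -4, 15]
x^3 - 5*x^2 - 25*x + 125

The characteristic polynomial is χ_A(x) = (x - 5)^2*(x + 5), so the eigenvalues are known. The minimal polynomial is
  m_A(x) = Π_λ (x − λ)^{k_λ}
where k_λ is the size of the *largest* Jordan block for λ (equivalently, the smallest k with (A − λI)^k v = 0 for every generalised eigenvector v of λ).

  λ = -5: largest Jordan block has size 1, contributing (x + 5)
  λ = 5: largest Jordan block has size 2, contributing (x − 5)^2

So m_A(x) = (x - 5)^2*(x + 5) = x^3 - 5*x^2 - 25*x + 125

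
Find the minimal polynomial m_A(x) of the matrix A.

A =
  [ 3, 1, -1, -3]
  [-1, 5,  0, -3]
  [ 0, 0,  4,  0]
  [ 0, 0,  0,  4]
x^3 - 12*x^2 + 48*x - 64

The characteristic polynomial is χ_A(x) = (x - 4)^4, so the eigenvalues are known. The minimal polynomial is
  m_A(x) = Π_λ (x − λ)^{k_λ}
where k_λ is the size of the *largest* Jordan block for λ (equivalently, the smallest k with (A − λI)^k v = 0 for every generalised eigenvector v of λ).

  λ = 4: largest Jordan block has size 3, contributing (x − 4)^3

So m_A(x) = (x - 4)^3 = x^3 - 12*x^2 + 48*x - 64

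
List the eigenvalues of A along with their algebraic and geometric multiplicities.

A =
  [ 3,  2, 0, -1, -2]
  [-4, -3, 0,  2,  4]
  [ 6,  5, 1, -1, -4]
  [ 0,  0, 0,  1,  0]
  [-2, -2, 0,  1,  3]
λ = 1: alg = 5, geom = 3

Step 1 — factor the characteristic polynomial to read off the algebraic multiplicities:
  χ_A(x) = (x - 1)^5

Step 2 — compute geometric multiplicities via the rank-nullity identity g(λ) = n − rank(A − λI):
  rank(A − (1)·I) = 2, so dim ker(A − (1)·I) = n − 2 = 3

Summary:
  λ = 1: algebraic multiplicity = 5, geometric multiplicity = 3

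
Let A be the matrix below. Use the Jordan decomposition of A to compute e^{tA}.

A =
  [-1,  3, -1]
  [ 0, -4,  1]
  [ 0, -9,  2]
e^{tA} =
  [exp(-t), 3*t*exp(-t), -t*exp(-t)]
  [0, -3*t*exp(-t) + exp(-t), t*exp(-t)]
  [0, -9*t*exp(-t), 3*t*exp(-t) + exp(-t)]

Strategy: write A = P · J · P⁻¹ where J is a Jordan canonical form, so e^{tA} = P · e^{tJ} · P⁻¹, and e^{tJ} can be computed block-by-block.

A has Jordan form
J =
  [-1,  1,  0]
  [ 0, -1,  0]
  [ 0,  0, -1]
(up to reordering of blocks).

Per-block formulas:
  For a 2×2 Jordan block J_2(-1): exp(t · J_2(-1)) = e^(-1t)·(I + t·N), where N is the 2×2 nilpotent shift.
  For a 1×1 block at λ = -1: exp(t · [-1]) = [e^(-1t)].

After assembling e^{tJ} and conjugating by P, we get:

e^{tA} =
  [exp(-t), 3*t*exp(-t), -t*exp(-t)]
  [0, -3*t*exp(-t) + exp(-t), t*exp(-t)]
  [0, -9*t*exp(-t), 3*t*exp(-t) + exp(-t)]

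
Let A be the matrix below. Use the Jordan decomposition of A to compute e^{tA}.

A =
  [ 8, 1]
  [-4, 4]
e^{tA} =
  [2*t*exp(6*t) + exp(6*t), t*exp(6*t)]
  [-4*t*exp(6*t), -2*t*exp(6*t) + exp(6*t)]

Strategy: write A = P · J · P⁻¹ where J is a Jordan canonical form, so e^{tA} = P · e^{tJ} · P⁻¹, and e^{tJ} can be computed block-by-block.

A has Jordan form
J =
  [6, 1]
  [0, 6]
(up to reordering of blocks).

Per-block formulas:
  For a 2×2 Jordan block J_2(6): exp(t · J_2(6)) = e^(6t)·(I + t·N), where N is the 2×2 nilpotent shift.

After assembling e^{tJ} and conjugating by P, we get:

e^{tA} =
  [2*t*exp(6*t) + exp(6*t), t*exp(6*t)]
  [-4*t*exp(6*t), -2*t*exp(6*t) + exp(6*t)]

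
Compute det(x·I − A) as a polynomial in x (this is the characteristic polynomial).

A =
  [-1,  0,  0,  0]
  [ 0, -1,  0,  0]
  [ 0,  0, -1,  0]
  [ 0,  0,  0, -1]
x^4 + 4*x^3 + 6*x^2 + 4*x + 1

Expanding det(x·I − A) (e.g. by cofactor expansion or by noting that A is similar to its Jordan form J, which has the same characteristic polynomial as A) gives
  χ_A(x) = x^4 + 4*x^3 + 6*x^2 + 4*x + 1
which factors as (x + 1)^4. The eigenvalues (with algebraic multiplicities) are λ = -1 with multiplicity 4.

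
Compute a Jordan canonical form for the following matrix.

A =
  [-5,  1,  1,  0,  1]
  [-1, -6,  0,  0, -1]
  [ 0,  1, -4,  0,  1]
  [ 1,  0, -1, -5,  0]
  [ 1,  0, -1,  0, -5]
J_2(-5) ⊕ J_2(-5) ⊕ J_1(-5)

The characteristic polynomial is
  det(x·I − A) = x^5 + 25*x^4 + 250*x^3 + 1250*x^2 + 3125*x + 3125 = (x + 5)^5

Eigenvalues and multiplicities (the geometric multiplicity of λ is n − rank(A − λI), which equals the number of Jordan blocks for λ):
  λ = -5: algebraic multiplicity = 5, geometric multiplicity = 3

Determining the block sizes for each eigenvalue:
  λ = -5: with am = 5 and gm = 3, the partition is not yet determined (e.g. several partitions of 5 into 3 parts exist). Let N = A − (-5)·I. Computing rank(N^1) = 2, rank(N^2) = 0; the number of blocks of size ≥ j is rank(N^{j−1}) − rank(N^j), giving [3, 2]. So we have 2 block(s) of size 2, 1 block(s) of size 1 → block sizes [2, 2, 1]

Assembling the blocks gives a Jordan form
J =
  [-5,  1,  0,  0,  0]
  [ 0, -5,  0,  0,  0]
  [ 0,  0, -5,  1,  0]
  [ 0,  0,  0, -5,  0]
  [ 0,  0,  0,  0, -5]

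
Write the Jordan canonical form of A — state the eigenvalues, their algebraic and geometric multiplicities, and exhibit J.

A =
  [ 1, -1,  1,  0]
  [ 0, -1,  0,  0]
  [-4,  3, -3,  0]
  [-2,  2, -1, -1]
J_3(-1) ⊕ J_1(-1)

The characteristic polynomial is
  det(x·I − A) = x^4 + 4*x^3 + 6*x^2 + 4*x + 1 = (x + 1)^4

Eigenvalues and multiplicities (the geometric multiplicity of λ is n − rank(A − λI), which equals the number of Jordan blocks for λ):
  λ = -1: algebraic multiplicity = 4, geometric multiplicity = 2

Determining the block sizes for each eigenvalue:
  λ = -1: with am = 4 and gm = 2, the partition is not yet determined (e.g. several partitions of 4 into 2 parts exist). Let N = A − (-1)·I. Computing rank(N^1) = 2, rank(N^2) = 1, rank(N^3) = 0; the number of blocks of size ≥ j is rank(N^{j−1}) − rank(N^j), giving [2, 1, 1]. So we have 1 block(s) of size 3, 1 block(s) of size 1 → block sizes [3, 1]

Assembling the blocks gives a Jordan form
J =
  [-1,  1,  0,  0]
  [ 0, -1,  1,  0]
  [ 0,  0, -1,  0]
  [ 0,  0,  0, -1]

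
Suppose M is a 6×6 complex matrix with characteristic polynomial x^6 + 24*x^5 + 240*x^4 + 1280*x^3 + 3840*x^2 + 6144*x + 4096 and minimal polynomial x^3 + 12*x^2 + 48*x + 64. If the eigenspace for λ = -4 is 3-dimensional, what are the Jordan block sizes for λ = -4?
Block sizes for λ = -4: [3, 2, 1]

Step 1 — from the characteristic polynomial, algebraic multiplicity of λ = -4 is 6. From dim ker(M − (-4)·I) = 3, there are exactly 3 Jordan blocks for λ = -4.
Step 2 — from the minimal polynomial, the factor (x + 4)^3 tells us the largest block for λ = -4 has size 3.
Step 3 — with total size 6, 3 blocks, and largest block 3, the block sizes (in nonincreasing order) are [3, 2, 1].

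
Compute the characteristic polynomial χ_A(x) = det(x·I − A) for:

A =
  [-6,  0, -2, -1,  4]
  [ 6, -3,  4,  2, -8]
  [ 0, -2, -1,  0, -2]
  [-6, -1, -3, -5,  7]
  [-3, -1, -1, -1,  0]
x^5 + 15*x^4 + 90*x^3 + 270*x^2 + 405*x + 243

Expanding det(x·I − A) (e.g. by cofactor expansion or by noting that A is similar to its Jordan form J, which has the same characteristic polynomial as A) gives
  χ_A(x) = x^5 + 15*x^4 + 90*x^3 + 270*x^2 + 405*x + 243
which factors as (x + 3)^5. The eigenvalues (with algebraic multiplicities) are λ = -3 with multiplicity 5.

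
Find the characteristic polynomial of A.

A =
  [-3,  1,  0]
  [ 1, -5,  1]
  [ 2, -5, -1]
x^3 + 9*x^2 + 27*x + 27

Expanding det(x·I − A) (e.g. by cofactor expansion or by noting that A is similar to its Jordan form J, which has the same characteristic polynomial as A) gives
  χ_A(x) = x^3 + 9*x^2 + 27*x + 27
which factors as (x + 3)^3. The eigenvalues (with algebraic multiplicities) are λ = -3 with multiplicity 3.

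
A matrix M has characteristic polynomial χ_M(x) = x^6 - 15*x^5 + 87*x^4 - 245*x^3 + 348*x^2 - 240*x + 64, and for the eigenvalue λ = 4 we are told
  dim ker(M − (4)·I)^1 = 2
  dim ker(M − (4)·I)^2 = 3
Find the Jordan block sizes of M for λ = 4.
Block sizes for λ = 4: [2, 1]

From the dimensions of kernels of powers, the number of Jordan blocks of size at least j is d_j − d_{j−1} where d_j = dim ker(N^j) (with d_0 = 0). Computing the differences gives [2, 1].
The number of blocks of size exactly k is (#blocks of size ≥ k) − (#blocks of size ≥ k + 1), so the partition is: 1 block(s) of size 1, 1 block(s) of size 2.
In nonincreasing order the block sizes are [2, 1].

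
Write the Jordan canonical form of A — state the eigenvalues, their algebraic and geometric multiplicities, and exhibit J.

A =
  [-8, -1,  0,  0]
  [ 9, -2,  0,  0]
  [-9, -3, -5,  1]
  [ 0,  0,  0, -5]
J_2(-5) ⊕ J_2(-5)

The characteristic polynomial is
  det(x·I − A) = x^4 + 20*x^3 + 150*x^2 + 500*x + 625 = (x + 5)^4

Eigenvalues and multiplicities (the geometric multiplicity of λ is n − rank(A − λI), which equals the number of Jordan blocks for λ):
  λ = -5: algebraic multiplicity = 4, geometric multiplicity = 2

Determining the block sizes for each eigenvalue:
  λ = -5: with am = 4 and gm = 2, the partition is not yet determined (e.g. several partitions of 4 into 2 parts exist). Let N = A − (-5)·I. Computing rank(N^1) = 2, rank(N^2) = 0; the number of blocks of size ≥ j is rank(N^{j−1}) − rank(N^j), giving [2, 2]. So we have 2 block(s) of size 2 → block sizes [2, 2]

Assembling the blocks gives a Jordan form
J =
  [-5,  1,  0,  0]
  [ 0, -5,  0,  0]
  [ 0,  0, -5,  1]
  [ 0,  0,  0, -5]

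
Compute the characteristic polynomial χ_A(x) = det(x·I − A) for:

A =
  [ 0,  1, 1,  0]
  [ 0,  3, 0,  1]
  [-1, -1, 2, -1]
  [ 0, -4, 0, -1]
x^4 - 4*x^3 + 6*x^2 - 4*x + 1

Expanding det(x·I − A) (e.g. by cofactor expansion or by noting that A is similar to its Jordan form J, which has the same characteristic polynomial as A) gives
  χ_A(x) = x^4 - 4*x^3 + 6*x^2 - 4*x + 1
which factors as (x - 1)^4. The eigenvalues (with algebraic multiplicities) are λ = 1 with multiplicity 4.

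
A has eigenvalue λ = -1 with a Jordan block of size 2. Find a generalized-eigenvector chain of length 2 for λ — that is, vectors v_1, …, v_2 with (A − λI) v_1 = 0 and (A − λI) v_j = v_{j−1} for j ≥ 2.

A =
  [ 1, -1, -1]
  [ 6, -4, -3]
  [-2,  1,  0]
A Jordan chain for λ = -1 of length 2:
v_1 = (2, 6, -2)ᵀ
v_2 = (1, 0, 0)ᵀ

Let N = A − (-1)·I. We want v_2 with N^2 v_2 = 0 but N^1 v_2 ≠ 0; then v_{j-1} := N · v_j for j = 2, …, 2.

Pick v_2 = (1, 0, 0)ᵀ.
Then v_1 = N · v_2 = (2, 6, -2)ᵀ.

Sanity check: (A − (-1)·I) v_1 = (0, 0, 0)ᵀ = 0. ✓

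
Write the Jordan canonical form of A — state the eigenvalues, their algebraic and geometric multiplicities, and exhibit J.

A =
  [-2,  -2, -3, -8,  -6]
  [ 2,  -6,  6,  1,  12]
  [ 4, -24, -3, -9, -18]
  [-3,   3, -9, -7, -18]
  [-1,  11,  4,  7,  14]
J_2(-4) ⊕ J_2(-1) ⊕ J_1(6)

The characteristic polynomial is
  det(x·I − A) = x^5 + 4*x^4 - 27*x^3 - 158*x^2 - 224*x - 96 = (x - 6)*(x + 1)^2*(x + 4)^2

Eigenvalues and multiplicities (the geometric multiplicity of λ is n − rank(A − λI), which equals the number of Jordan blocks for λ):
  λ = -4: algebraic multiplicity = 2, geometric multiplicity = 1
  λ = -1: algebraic multiplicity = 2, geometric multiplicity = 1
  λ = 6: algebraic multiplicity = 1, geometric multiplicity = 1

Determining the block sizes for each eigenvalue:
  λ = -4: one block (gm = 1), so the single block has size am = 2 → block sizes [2]
  λ = -1: one block (gm = 1), so the single block has size am = 2 → block sizes [2]
  λ = 6: one block (gm = 1), so the single block has size am = 1 → block sizes [1]

Assembling the blocks gives a Jordan form
J =
  [-4,  1,  0,  0, 0]
  [ 0, -4,  0,  0, 0]
  [ 0,  0, -1,  1, 0]
  [ 0,  0,  0, -1, 0]
  [ 0,  0,  0,  0, 6]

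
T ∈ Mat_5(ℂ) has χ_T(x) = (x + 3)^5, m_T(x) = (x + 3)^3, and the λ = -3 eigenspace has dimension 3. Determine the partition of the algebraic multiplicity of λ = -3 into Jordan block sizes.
Block sizes for λ = -3: [3, 1, 1]

Step 1 — from the characteristic polynomial, algebraic multiplicity of λ = -3 is 5. From dim ker(T − (-3)·I) = 3, there are exactly 3 Jordan blocks for λ = -3.
Step 2 — from the minimal polynomial, the factor (x + 3)^3 tells us the largest block for λ = -3 has size 3.
Step 3 — with total size 5, 3 blocks, and largest block 3, the block sizes (in nonincreasing order) are [3, 1, 1].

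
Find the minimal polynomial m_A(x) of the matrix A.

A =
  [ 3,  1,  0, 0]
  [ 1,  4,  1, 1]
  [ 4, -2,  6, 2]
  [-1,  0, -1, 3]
x^3 - 12*x^2 + 48*x - 64

The characteristic polynomial is χ_A(x) = (x - 4)^4, so the eigenvalues are known. The minimal polynomial is
  m_A(x) = Π_λ (x − λ)^{k_λ}
where k_λ is the size of the *largest* Jordan block for λ (equivalently, the smallest k with (A − λI)^k v = 0 for every generalised eigenvector v of λ).

  λ = 4: largest Jordan block has size 3, contributing (x − 4)^3

So m_A(x) = (x - 4)^3 = x^3 - 12*x^2 + 48*x - 64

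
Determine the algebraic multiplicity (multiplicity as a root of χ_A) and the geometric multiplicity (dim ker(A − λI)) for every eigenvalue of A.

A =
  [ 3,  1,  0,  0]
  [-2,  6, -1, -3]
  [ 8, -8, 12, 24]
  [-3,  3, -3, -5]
λ = 4: alg = 4, geom = 2

Step 1 — factor the characteristic polynomial to read off the algebraic multiplicities:
  χ_A(x) = (x - 4)^4

Step 2 — compute geometric multiplicities via the rank-nullity identity g(λ) = n − rank(A − λI):
  rank(A − (4)·I) = 2, so dim ker(A − (4)·I) = n − 2 = 2

Summary:
  λ = 4: algebraic multiplicity = 4, geometric multiplicity = 2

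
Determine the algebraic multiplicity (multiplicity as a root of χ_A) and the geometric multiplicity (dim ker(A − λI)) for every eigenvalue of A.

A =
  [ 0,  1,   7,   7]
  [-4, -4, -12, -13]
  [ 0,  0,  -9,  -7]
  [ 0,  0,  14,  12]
λ = -2: alg = 3, geom = 1; λ = 5: alg = 1, geom = 1

Step 1 — factor the characteristic polynomial to read off the algebraic multiplicities:
  χ_A(x) = (x - 5)*(x + 2)^3

Step 2 — compute geometric multiplicities via the rank-nullity identity g(λ) = n − rank(A − λI):
  rank(A − (-2)·I) = 3, so dim ker(A − (-2)·I) = n − 3 = 1
  rank(A − (5)·I) = 3, so dim ker(A − (5)·I) = n − 3 = 1

Summary:
  λ = -2: algebraic multiplicity = 3, geometric multiplicity = 1
  λ = 5: algebraic multiplicity = 1, geometric multiplicity = 1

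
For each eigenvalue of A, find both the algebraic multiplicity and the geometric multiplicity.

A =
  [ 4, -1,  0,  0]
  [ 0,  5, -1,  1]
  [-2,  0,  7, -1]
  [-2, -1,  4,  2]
λ = 4: alg = 3, geom = 1; λ = 6: alg = 1, geom = 1

Step 1 — factor the characteristic polynomial to read off the algebraic multiplicities:
  χ_A(x) = (x - 6)*(x - 4)^3

Step 2 — compute geometric multiplicities via the rank-nullity identity g(λ) = n − rank(A − λI):
  rank(A − (4)·I) = 3, so dim ker(A − (4)·I) = n − 3 = 1
  rank(A − (6)·I) = 3, so dim ker(A − (6)·I) = n − 3 = 1

Summary:
  λ = 4: algebraic multiplicity = 3, geometric multiplicity = 1
  λ = 6: algebraic multiplicity = 1, geometric multiplicity = 1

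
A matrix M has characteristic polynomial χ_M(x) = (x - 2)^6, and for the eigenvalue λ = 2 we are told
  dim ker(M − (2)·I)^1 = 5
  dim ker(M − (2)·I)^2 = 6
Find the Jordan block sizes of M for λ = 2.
Block sizes for λ = 2: [2, 1, 1, 1, 1]

From the dimensions of kernels of powers, the number of Jordan blocks of size at least j is d_j − d_{j−1} where d_j = dim ker(N^j) (with d_0 = 0). Computing the differences gives [5, 1].
The number of blocks of size exactly k is (#blocks of size ≥ k) − (#blocks of size ≥ k + 1), so the partition is: 4 block(s) of size 1, 1 block(s) of size 2.
In nonincreasing order the block sizes are [2, 1, 1, 1, 1].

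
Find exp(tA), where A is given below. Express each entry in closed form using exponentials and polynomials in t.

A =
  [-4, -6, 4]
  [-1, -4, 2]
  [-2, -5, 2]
e^{tA} =
  [t^2*exp(-2*t) - 2*t*exp(-2*t) + exp(-2*t), 2*t^2*exp(-2*t) - 6*t*exp(-2*t), -2*t^2*exp(-2*t) + 4*t*exp(-2*t)]
  [-t*exp(-2*t), -2*t*exp(-2*t) + exp(-2*t), 2*t*exp(-2*t)]
  [t^2*exp(-2*t)/2 - 2*t*exp(-2*t), t^2*exp(-2*t) - 5*t*exp(-2*t), -t^2*exp(-2*t) + 4*t*exp(-2*t) + exp(-2*t)]

Strategy: write A = P · J · P⁻¹ where J is a Jordan canonical form, so e^{tA} = P · e^{tJ} · P⁻¹, and e^{tJ} can be computed block-by-block.

A has Jordan form
J =
  [-2,  1,  0]
  [ 0, -2,  1]
  [ 0,  0, -2]
(up to reordering of blocks).

Per-block formulas:
  For a 3×3 Jordan block J_3(-2): exp(t · J_3(-2)) = e^(-2t)·(I + t·N + (t^2/2)·N^2), where N is the 3×3 nilpotent shift.

After assembling e^{tJ} and conjugating by P, we get:

e^{tA} =
  [t^2*exp(-2*t) - 2*t*exp(-2*t) + exp(-2*t), 2*t^2*exp(-2*t) - 6*t*exp(-2*t), -2*t^2*exp(-2*t) + 4*t*exp(-2*t)]
  [-t*exp(-2*t), -2*t*exp(-2*t) + exp(-2*t), 2*t*exp(-2*t)]
  [t^2*exp(-2*t)/2 - 2*t*exp(-2*t), t^2*exp(-2*t) - 5*t*exp(-2*t), -t^2*exp(-2*t) + 4*t*exp(-2*t) + exp(-2*t)]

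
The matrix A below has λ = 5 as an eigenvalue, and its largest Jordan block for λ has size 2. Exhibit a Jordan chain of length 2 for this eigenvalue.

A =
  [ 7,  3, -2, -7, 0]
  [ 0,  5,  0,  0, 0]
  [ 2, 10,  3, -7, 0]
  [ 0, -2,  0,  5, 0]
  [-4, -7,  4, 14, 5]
A Jordan chain for λ = 5 of length 2:
v_1 = (2, 0, 2, 0, -4)ᵀ
v_2 = (1, 0, 0, 0, 0)ᵀ

Let N = A − (5)·I. We want v_2 with N^2 v_2 = 0 but N^1 v_2 ≠ 0; then v_{j-1} := N · v_j for j = 2, …, 2.

Pick v_2 = (1, 0, 0, 0, 0)ᵀ.
Then v_1 = N · v_2 = (2, 0, 2, 0, -4)ᵀ.

Sanity check: (A − (5)·I) v_1 = (0, 0, 0, 0, 0)ᵀ = 0. ✓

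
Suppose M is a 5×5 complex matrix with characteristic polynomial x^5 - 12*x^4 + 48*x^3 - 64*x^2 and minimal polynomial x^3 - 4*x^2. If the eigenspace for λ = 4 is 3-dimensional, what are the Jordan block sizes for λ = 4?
Block sizes for λ = 4: [1, 1, 1]

Step 1 — from the characteristic polynomial, algebraic multiplicity of λ = 4 is 3. From dim ker(M − (4)·I) = 3, there are exactly 3 Jordan blocks for λ = 4.
Step 2 — from the minimal polynomial, the factor (x − 4) tells us the largest block for λ = 4 has size 1.
Step 3 — with total size 3, 3 blocks, and largest block 1, the block sizes (in nonincreasing order) are [1, 1, 1].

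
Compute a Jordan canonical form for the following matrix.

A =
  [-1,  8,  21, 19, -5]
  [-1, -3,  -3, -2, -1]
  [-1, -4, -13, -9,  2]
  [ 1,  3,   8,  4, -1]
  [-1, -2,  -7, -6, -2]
J_3(-3) ⊕ J_2(-3)

The characteristic polynomial is
  det(x·I − A) = x^5 + 15*x^4 + 90*x^3 + 270*x^2 + 405*x + 243 = (x + 3)^5

Eigenvalues and multiplicities (the geometric multiplicity of λ is n − rank(A − λI), which equals the number of Jordan blocks for λ):
  λ = -3: algebraic multiplicity = 5, geometric multiplicity = 2

Determining the block sizes for each eigenvalue:
  λ = -3: with am = 5 and gm = 2, the partition is not yet determined (e.g. several partitions of 5 into 2 parts exist). Let N = A − (-3)·I. Computing rank(N^1) = 3, rank(N^2) = 1, rank(N^3) = 0; the number of blocks of size ≥ j is rank(N^{j−1}) − rank(N^j), giving [2, 2, 1]. So we have 1 block(s) of size 3, 1 block(s) of size 2 → block sizes [3, 2]

Assembling the blocks gives a Jordan form
J =
  [-3,  1,  0,  0,  0]
  [ 0, -3,  1,  0,  0]
  [ 0,  0, -3,  0,  0]
  [ 0,  0,  0, -3,  1]
  [ 0,  0,  0,  0, -3]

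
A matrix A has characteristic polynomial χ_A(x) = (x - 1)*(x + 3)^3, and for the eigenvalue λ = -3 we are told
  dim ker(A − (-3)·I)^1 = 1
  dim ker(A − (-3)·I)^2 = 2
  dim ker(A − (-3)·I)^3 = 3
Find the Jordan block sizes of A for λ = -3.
Block sizes for λ = -3: [3]

From the dimensions of kernels of powers, the number of Jordan blocks of size at least j is d_j − d_{j−1} where d_j = dim ker(N^j) (with d_0 = 0). Computing the differences gives [1, 1, 1].
The number of blocks of size exactly k is (#blocks of size ≥ k) − (#blocks of size ≥ k + 1), so the partition is: 1 block(s) of size 3.
In nonincreasing order the block sizes are [3].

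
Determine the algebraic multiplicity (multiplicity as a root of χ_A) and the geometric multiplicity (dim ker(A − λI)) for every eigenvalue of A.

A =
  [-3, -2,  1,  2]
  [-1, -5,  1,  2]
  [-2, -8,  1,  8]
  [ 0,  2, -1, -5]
λ = -3: alg = 4, geom = 2

Step 1 — factor the characteristic polynomial to read off the algebraic multiplicities:
  χ_A(x) = (x + 3)^4

Step 2 — compute geometric multiplicities via the rank-nullity identity g(λ) = n − rank(A − λI):
  rank(A − (-3)·I) = 2, so dim ker(A − (-3)·I) = n − 2 = 2

Summary:
  λ = -3: algebraic multiplicity = 4, geometric multiplicity = 2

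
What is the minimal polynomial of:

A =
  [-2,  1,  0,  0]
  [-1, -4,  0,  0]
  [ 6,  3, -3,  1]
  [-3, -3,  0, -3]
x^2 + 6*x + 9

The characteristic polynomial is χ_A(x) = (x + 3)^4, so the eigenvalues are known. The minimal polynomial is
  m_A(x) = Π_λ (x − λ)^{k_λ}
where k_λ is the size of the *largest* Jordan block for λ (equivalently, the smallest k with (A − λI)^k v = 0 for every generalised eigenvector v of λ).

  λ = -3: largest Jordan block has size 2, contributing (x + 3)^2

So m_A(x) = (x + 3)^2 = x^2 + 6*x + 9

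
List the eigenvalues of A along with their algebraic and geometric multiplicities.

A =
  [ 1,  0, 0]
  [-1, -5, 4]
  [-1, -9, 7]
λ = 1: alg = 3, geom = 1

Step 1 — factor the characteristic polynomial to read off the algebraic multiplicities:
  χ_A(x) = (x - 1)^3

Step 2 — compute geometric multiplicities via the rank-nullity identity g(λ) = n − rank(A − λI):
  rank(A − (1)·I) = 2, so dim ker(A − (1)·I) = n − 2 = 1

Summary:
  λ = 1: algebraic multiplicity = 3, geometric multiplicity = 1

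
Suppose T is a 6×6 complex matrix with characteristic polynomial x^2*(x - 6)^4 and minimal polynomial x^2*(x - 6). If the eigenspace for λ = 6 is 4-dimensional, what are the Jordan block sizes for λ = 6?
Block sizes for λ = 6: [1, 1, 1, 1]

Step 1 — from the characteristic polynomial, algebraic multiplicity of λ = 6 is 4. From dim ker(T − (6)·I) = 4, there are exactly 4 Jordan blocks for λ = 6.
Step 2 — from the minimal polynomial, the factor (x − 6) tells us the largest block for λ = 6 has size 1.
Step 3 — with total size 4, 4 blocks, and largest block 1, the block sizes (in nonincreasing order) are [1, 1, 1, 1].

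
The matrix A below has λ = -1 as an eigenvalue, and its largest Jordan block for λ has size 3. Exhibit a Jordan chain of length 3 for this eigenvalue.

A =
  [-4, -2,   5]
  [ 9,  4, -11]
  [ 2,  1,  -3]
A Jordan chain for λ = -1 of length 3:
v_1 = (1, -4, -1)ᵀ
v_2 = (-3, 9, 2)ᵀ
v_3 = (1, 0, 0)ᵀ

Let N = A − (-1)·I. We want v_3 with N^3 v_3 = 0 but N^2 v_3 ≠ 0; then v_{j-1} := N · v_j for j = 3, …, 2.

Pick v_3 = (1, 0, 0)ᵀ.
Then v_2 = N · v_3 = (-3, 9, 2)ᵀ.
Then v_1 = N · v_2 = (1, -4, -1)ᵀ.

Sanity check: (A − (-1)·I) v_1 = (0, 0, 0)ᵀ = 0. ✓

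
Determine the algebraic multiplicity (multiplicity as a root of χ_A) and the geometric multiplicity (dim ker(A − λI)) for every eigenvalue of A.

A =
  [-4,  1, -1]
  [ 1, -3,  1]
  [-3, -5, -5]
λ = -4: alg = 3, geom = 1

Step 1 — factor the characteristic polynomial to read off the algebraic multiplicities:
  χ_A(x) = (x + 4)^3

Step 2 — compute geometric multiplicities via the rank-nullity identity g(λ) = n − rank(A − λI):
  rank(A − (-4)·I) = 2, so dim ker(A − (-4)·I) = n − 2 = 1

Summary:
  λ = -4: algebraic multiplicity = 3, geometric multiplicity = 1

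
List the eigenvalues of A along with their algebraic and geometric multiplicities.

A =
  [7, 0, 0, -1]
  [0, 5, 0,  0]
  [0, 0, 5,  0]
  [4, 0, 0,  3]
λ = 5: alg = 4, geom = 3

Step 1 — factor the characteristic polynomial to read off the algebraic multiplicities:
  χ_A(x) = (x - 5)^4

Step 2 — compute geometric multiplicities via the rank-nullity identity g(λ) = n − rank(A − λI):
  rank(A − (5)·I) = 1, so dim ker(A − (5)·I) = n − 1 = 3

Summary:
  λ = 5: algebraic multiplicity = 4, geometric multiplicity = 3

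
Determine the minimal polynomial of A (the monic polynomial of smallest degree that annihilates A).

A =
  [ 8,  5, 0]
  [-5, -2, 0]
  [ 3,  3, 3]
x^2 - 6*x + 9

The characteristic polynomial is χ_A(x) = (x - 3)^3, so the eigenvalues are known. The minimal polynomial is
  m_A(x) = Π_λ (x − λ)^{k_λ}
where k_λ is the size of the *largest* Jordan block for λ (equivalently, the smallest k with (A − λI)^k v = 0 for every generalised eigenvector v of λ).

  λ = 3: largest Jordan block has size 2, contributing (x − 3)^2

So m_A(x) = (x - 3)^2 = x^2 - 6*x + 9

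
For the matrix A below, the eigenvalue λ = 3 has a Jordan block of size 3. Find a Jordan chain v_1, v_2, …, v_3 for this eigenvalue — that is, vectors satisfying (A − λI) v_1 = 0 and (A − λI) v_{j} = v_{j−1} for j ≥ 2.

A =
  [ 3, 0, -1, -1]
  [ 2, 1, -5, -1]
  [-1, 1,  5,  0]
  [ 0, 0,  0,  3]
A Jordan chain for λ = 3 of length 3:
v_1 = (1, 1, 0, 0)ᵀ
v_2 = (0, 2, -1, 0)ᵀ
v_3 = (1, 0, 0, 0)ᵀ

Let N = A − (3)·I. We want v_3 with N^3 v_3 = 0 but N^2 v_3 ≠ 0; then v_{j-1} := N · v_j for j = 3, …, 2.

Pick v_3 = (1, 0, 0, 0)ᵀ.
Then v_2 = N · v_3 = (0, 2, -1, 0)ᵀ.
Then v_1 = N · v_2 = (1, 1, 0, 0)ᵀ.

Sanity check: (A − (3)·I) v_1 = (0, 0, 0, 0)ᵀ = 0. ✓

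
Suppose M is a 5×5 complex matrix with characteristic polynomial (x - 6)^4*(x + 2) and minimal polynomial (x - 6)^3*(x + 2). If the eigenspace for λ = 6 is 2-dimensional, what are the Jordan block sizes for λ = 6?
Block sizes for λ = 6: [3, 1]

Step 1 — from the characteristic polynomial, algebraic multiplicity of λ = 6 is 4. From dim ker(M − (6)·I) = 2, there are exactly 2 Jordan blocks for λ = 6.
Step 2 — from the minimal polynomial, the factor (x − 6)^3 tells us the largest block for λ = 6 has size 3.
Step 3 — with total size 4, 2 blocks, and largest block 3, the block sizes (in nonincreasing order) are [3, 1].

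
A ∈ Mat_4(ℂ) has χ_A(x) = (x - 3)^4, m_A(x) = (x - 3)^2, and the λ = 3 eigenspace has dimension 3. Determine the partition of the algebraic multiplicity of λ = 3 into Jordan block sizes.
Block sizes for λ = 3: [2, 1, 1]

Step 1 — from the characteristic polynomial, algebraic multiplicity of λ = 3 is 4. From dim ker(A − (3)·I) = 3, there are exactly 3 Jordan blocks for λ = 3.
Step 2 — from the minimal polynomial, the factor (x − 3)^2 tells us the largest block for λ = 3 has size 2.
Step 3 — with total size 4, 3 blocks, and largest block 2, the block sizes (in nonincreasing order) are [2, 1, 1].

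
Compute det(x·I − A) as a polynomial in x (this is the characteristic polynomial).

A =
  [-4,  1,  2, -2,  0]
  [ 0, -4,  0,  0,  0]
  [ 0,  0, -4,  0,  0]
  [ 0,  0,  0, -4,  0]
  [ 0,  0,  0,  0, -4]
x^5 + 20*x^4 + 160*x^3 + 640*x^2 + 1280*x + 1024

Expanding det(x·I − A) (e.g. by cofactor expansion or by noting that A is similar to its Jordan form J, which has the same characteristic polynomial as A) gives
  χ_A(x) = x^5 + 20*x^4 + 160*x^3 + 640*x^2 + 1280*x + 1024
which factors as (x + 4)^5. The eigenvalues (with algebraic multiplicities) are λ = -4 with multiplicity 5.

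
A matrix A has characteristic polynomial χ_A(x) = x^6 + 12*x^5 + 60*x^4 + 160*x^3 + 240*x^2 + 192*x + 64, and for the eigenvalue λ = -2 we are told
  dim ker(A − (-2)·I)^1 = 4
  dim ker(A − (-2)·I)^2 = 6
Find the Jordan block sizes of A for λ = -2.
Block sizes for λ = -2: [2, 2, 1, 1]

From the dimensions of kernels of powers, the number of Jordan blocks of size at least j is d_j − d_{j−1} where d_j = dim ker(N^j) (with d_0 = 0). Computing the differences gives [4, 2].
The number of blocks of size exactly k is (#blocks of size ≥ k) − (#blocks of size ≥ k + 1), so the partition is: 2 block(s) of size 1, 2 block(s) of size 2.
In nonincreasing order the block sizes are [2, 2, 1, 1].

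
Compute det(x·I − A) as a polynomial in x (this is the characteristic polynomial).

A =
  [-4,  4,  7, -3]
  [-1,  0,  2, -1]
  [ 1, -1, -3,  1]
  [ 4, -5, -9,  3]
x^4 + 4*x^3 + 6*x^2 + 4*x + 1

Expanding det(x·I − A) (e.g. by cofactor expansion or by noting that A is similar to its Jordan form J, which has the same characteristic polynomial as A) gives
  χ_A(x) = x^4 + 4*x^3 + 6*x^2 + 4*x + 1
which factors as (x + 1)^4. The eigenvalues (with algebraic multiplicities) are λ = -1 with multiplicity 4.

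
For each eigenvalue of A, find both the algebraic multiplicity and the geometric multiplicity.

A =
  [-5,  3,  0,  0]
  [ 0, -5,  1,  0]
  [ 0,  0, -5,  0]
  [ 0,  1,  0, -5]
λ = -5: alg = 4, geom = 2

Step 1 — factor the characteristic polynomial to read off the algebraic multiplicities:
  χ_A(x) = (x + 5)^4

Step 2 — compute geometric multiplicities via the rank-nullity identity g(λ) = n − rank(A − λI):
  rank(A − (-5)·I) = 2, so dim ker(A − (-5)·I) = n − 2 = 2

Summary:
  λ = -5: algebraic multiplicity = 4, geometric multiplicity = 2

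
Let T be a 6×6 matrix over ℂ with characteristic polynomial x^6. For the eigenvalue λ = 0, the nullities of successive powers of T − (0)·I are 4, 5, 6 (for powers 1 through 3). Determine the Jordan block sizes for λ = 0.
Block sizes for λ = 0: [3, 1, 1, 1]

From the dimensions of kernels of powers, the number of Jordan blocks of size at least j is d_j − d_{j−1} where d_j = dim ker(N^j) (with d_0 = 0). Computing the differences gives [4, 1, 1].
The number of blocks of size exactly k is (#blocks of size ≥ k) − (#blocks of size ≥ k + 1), so the partition is: 3 block(s) of size 1, 1 block(s) of size 3.
In nonincreasing order the block sizes are [3, 1, 1, 1].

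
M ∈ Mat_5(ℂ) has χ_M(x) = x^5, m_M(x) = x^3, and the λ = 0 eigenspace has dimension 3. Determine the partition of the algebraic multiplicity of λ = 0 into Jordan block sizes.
Block sizes for λ = 0: [3, 1, 1]

Step 1 — from the characteristic polynomial, algebraic multiplicity of λ = 0 is 5. From dim ker(M − (0)·I) = 3, there are exactly 3 Jordan blocks for λ = 0.
Step 2 — from the minimal polynomial, the factor (x − 0)^3 tells us the largest block for λ = 0 has size 3.
Step 3 — with total size 5, 3 blocks, and largest block 3, the block sizes (in nonincreasing order) are [3, 1, 1].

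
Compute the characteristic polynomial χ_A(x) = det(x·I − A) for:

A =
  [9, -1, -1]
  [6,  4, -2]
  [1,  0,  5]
x^3 - 18*x^2 + 108*x - 216

Expanding det(x·I − A) (e.g. by cofactor expansion or by noting that A is similar to its Jordan form J, which has the same characteristic polynomial as A) gives
  χ_A(x) = x^3 - 18*x^2 + 108*x - 216
which factors as (x - 6)^3. The eigenvalues (with algebraic multiplicities) are λ = 6 with multiplicity 3.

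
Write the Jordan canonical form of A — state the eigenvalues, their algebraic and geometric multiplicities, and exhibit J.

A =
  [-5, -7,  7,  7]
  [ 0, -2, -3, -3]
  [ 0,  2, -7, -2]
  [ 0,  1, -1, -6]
J_2(-5) ⊕ J_1(-5) ⊕ J_1(-5)

The characteristic polynomial is
  det(x·I − A) = x^4 + 20*x^3 + 150*x^2 + 500*x + 625 = (x + 5)^4

Eigenvalues and multiplicities (the geometric multiplicity of λ is n − rank(A − λI), which equals the number of Jordan blocks for λ):
  λ = -5: algebraic multiplicity = 4, geometric multiplicity = 3

Determining the block sizes for each eigenvalue:
  λ = -5: 3 blocks summing to 4 forces exactly one block of size 2 and the rest size 1 → block sizes [2, 1, 1]

Assembling the blocks gives a Jordan form
J =
  [-5,  1,  0,  0]
  [ 0, -5,  0,  0]
  [ 0,  0, -5,  0]
  [ 0,  0,  0, -5]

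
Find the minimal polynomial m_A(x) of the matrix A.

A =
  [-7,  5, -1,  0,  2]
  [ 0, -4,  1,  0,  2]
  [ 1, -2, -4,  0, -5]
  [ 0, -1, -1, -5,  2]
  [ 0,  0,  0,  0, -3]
x^4 + 18*x^3 + 120*x^2 + 350*x + 375

The characteristic polynomial is χ_A(x) = (x + 3)*(x + 5)^4, so the eigenvalues are known. The minimal polynomial is
  m_A(x) = Π_λ (x − λ)^{k_λ}
where k_λ is the size of the *largest* Jordan block for λ (equivalently, the smallest k with (A − λI)^k v = 0 for every generalised eigenvector v of λ).

  λ = -5: largest Jordan block has size 3, contributing (x + 5)^3
  λ = -3: largest Jordan block has size 1, contributing (x + 3)

So m_A(x) = (x + 3)*(x + 5)^3 = x^4 + 18*x^3 + 120*x^2 + 350*x + 375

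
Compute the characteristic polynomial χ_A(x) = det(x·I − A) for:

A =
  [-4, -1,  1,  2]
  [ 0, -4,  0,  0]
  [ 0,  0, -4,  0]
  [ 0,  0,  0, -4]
x^4 + 16*x^3 + 96*x^2 + 256*x + 256

Expanding det(x·I − A) (e.g. by cofactor expansion or by noting that A is similar to its Jordan form J, which has the same characteristic polynomial as A) gives
  χ_A(x) = x^4 + 16*x^3 + 96*x^2 + 256*x + 256
which factors as (x + 4)^4. The eigenvalues (with algebraic multiplicities) are λ = -4 with multiplicity 4.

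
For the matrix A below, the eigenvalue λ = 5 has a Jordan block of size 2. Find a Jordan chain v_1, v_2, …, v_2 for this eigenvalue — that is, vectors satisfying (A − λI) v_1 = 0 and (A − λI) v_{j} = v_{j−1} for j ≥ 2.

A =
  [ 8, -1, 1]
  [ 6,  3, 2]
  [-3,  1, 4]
A Jordan chain for λ = 5 of length 2:
v_1 = (3, 6, -3)ᵀ
v_2 = (1, 0, 0)ᵀ

Let N = A − (5)·I. We want v_2 with N^2 v_2 = 0 but N^1 v_2 ≠ 0; then v_{j-1} := N · v_j for j = 2, …, 2.

Pick v_2 = (1, 0, 0)ᵀ.
Then v_1 = N · v_2 = (3, 6, -3)ᵀ.

Sanity check: (A − (5)·I) v_1 = (0, 0, 0)ᵀ = 0. ✓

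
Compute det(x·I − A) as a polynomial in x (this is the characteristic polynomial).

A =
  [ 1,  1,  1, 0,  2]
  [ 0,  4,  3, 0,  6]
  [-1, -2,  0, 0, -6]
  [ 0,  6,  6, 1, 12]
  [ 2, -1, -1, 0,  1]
x^5 - 7*x^4 + 18*x^3 - 22*x^2 + 13*x - 3

Expanding det(x·I − A) (e.g. by cofactor expansion or by noting that A is similar to its Jordan form J, which has the same characteristic polynomial as A) gives
  χ_A(x) = x^5 - 7*x^4 + 18*x^3 - 22*x^2 + 13*x - 3
which factors as (x - 3)*(x - 1)^4. The eigenvalues (with algebraic multiplicities) are λ = 1 with multiplicity 4, λ = 3 with multiplicity 1.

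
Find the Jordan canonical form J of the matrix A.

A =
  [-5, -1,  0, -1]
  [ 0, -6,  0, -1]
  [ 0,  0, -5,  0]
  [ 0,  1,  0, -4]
J_2(-5) ⊕ J_1(-5) ⊕ J_1(-5)

The characteristic polynomial is
  det(x·I − A) = x^4 + 20*x^3 + 150*x^2 + 500*x + 625 = (x + 5)^4

Eigenvalues and multiplicities (the geometric multiplicity of λ is n − rank(A − λI), which equals the number of Jordan blocks for λ):
  λ = -5: algebraic multiplicity = 4, geometric multiplicity = 3

Determining the block sizes for each eigenvalue:
  λ = -5: 3 blocks summing to 4 forces exactly one block of size 2 and the rest size 1 → block sizes [2, 1, 1]

Assembling the blocks gives a Jordan form
J =
  [-5,  1,  0,  0]
  [ 0, -5,  0,  0]
  [ 0,  0, -5,  0]
  [ 0,  0,  0, -5]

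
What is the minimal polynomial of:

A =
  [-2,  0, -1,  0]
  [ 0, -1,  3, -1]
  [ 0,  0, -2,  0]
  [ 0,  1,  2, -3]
x^3 + 6*x^2 + 12*x + 8

The characteristic polynomial is χ_A(x) = (x + 2)^4, so the eigenvalues are known. The minimal polynomial is
  m_A(x) = Π_λ (x − λ)^{k_λ}
where k_λ is the size of the *largest* Jordan block for λ (equivalently, the smallest k with (A − λI)^k v = 0 for every generalised eigenvector v of λ).

  λ = -2: largest Jordan block has size 3, contributing (x + 2)^3

So m_A(x) = (x + 2)^3 = x^3 + 6*x^2 + 12*x + 8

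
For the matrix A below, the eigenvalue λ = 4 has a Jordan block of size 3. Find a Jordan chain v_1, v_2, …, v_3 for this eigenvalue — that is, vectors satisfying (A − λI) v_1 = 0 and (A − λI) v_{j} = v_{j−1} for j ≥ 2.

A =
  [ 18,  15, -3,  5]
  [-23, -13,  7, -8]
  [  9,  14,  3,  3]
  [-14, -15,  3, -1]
A Jordan chain for λ = 4 of length 3:
v_1 = (-6, 2, -8, 6)ᵀ
v_2 = (-17, 5, -24, 17)ᵀ
v_3 = (2, -3, 0, 0)ᵀ

Let N = A − (4)·I. We want v_3 with N^3 v_3 = 0 but N^2 v_3 ≠ 0; then v_{j-1} := N · v_j for j = 3, …, 2.

Pick v_3 = (2, -3, 0, 0)ᵀ.
Then v_2 = N · v_3 = (-17, 5, -24, 17)ᵀ.
Then v_1 = N · v_2 = (-6, 2, -8, 6)ᵀ.

Sanity check: (A − (4)·I) v_1 = (0, 0, 0, 0)ᵀ = 0. ✓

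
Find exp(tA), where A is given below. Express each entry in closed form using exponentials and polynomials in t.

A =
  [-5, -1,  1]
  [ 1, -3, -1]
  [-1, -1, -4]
e^{tA} =
  [-t^2*exp(-4*t)/2 - t*exp(-4*t) + exp(-4*t), -t^2*exp(-4*t)/2 - t*exp(-4*t), t*exp(-4*t)]
  [t^2*exp(-4*t)/2 + t*exp(-4*t), t^2*exp(-4*t)/2 + t*exp(-4*t) + exp(-4*t), -t*exp(-4*t)]
  [-t*exp(-4*t), -t*exp(-4*t), exp(-4*t)]

Strategy: write A = P · J · P⁻¹ where J is a Jordan canonical form, so e^{tA} = P · e^{tJ} · P⁻¹, and e^{tJ} can be computed block-by-block.

A has Jordan form
J =
  [-4,  1,  0]
  [ 0, -4,  1]
  [ 0,  0, -4]
(up to reordering of blocks).

Per-block formulas:
  For a 3×3 Jordan block J_3(-4): exp(t · J_3(-4)) = e^(-4t)·(I + t·N + (t^2/2)·N^2), where N is the 3×3 nilpotent shift.

After assembling e^{tJ} and conjugating by P, we get:

e^{tA} =
  [-t^2*exp(-4*t)/2 - t*exp(-4*t) + exp(-4*t), -t^2*exp(-4*t)/2 - t*exp(-4*t), t*exp(-4*t)]
  [t^2*exp(-4*t)/2 + t*exp(-4*t), t^2*exp(-4*t)/2 + t*exp(-4*t) + exp(-4*t), -t*exp(-4*t)]
  [-t*exp(-4*t), -t*exp(-4*t), exp(-4*t)]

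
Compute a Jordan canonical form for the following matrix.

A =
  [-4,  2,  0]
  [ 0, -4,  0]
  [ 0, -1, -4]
J_2(-4) ⊕ J_1(-4)

The characteristic polynomial is
  det(x·I − A) = x^3 + 12*x^2 + 48*x + 64 = (x + 4)^3

Eigenvalues and multiplicities (the geometric multiplicity of λ is n − rank(A − λI), which equals the number of Jordan blocks for λ):
  λ = -4: algebraic multiplicity = 3, geometric multiplicity = 2

Determining the block sizes for each eigenvalue:
  λ = -4: 2 blocks summing to 3 forces exactly one block of size 2 and the rest size 1 → block sizes [2, 1]

Assembling the blocks gives a Jordan form
J =
  [-4,  1,  0]
  [ 0, -4,  0]
  [ 0,  0, -4]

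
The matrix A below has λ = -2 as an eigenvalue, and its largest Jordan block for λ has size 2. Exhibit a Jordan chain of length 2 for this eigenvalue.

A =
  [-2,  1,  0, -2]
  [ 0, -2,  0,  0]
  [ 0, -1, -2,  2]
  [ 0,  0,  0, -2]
A Jordan chain for λ = -2 of length 2:
v_1 = (1, 0, -1, 0)ᵀ
v_2 = (0, 1, 0, 0)ᵀ

Let N = A − (-2)·I. We want v_2 with N^2 v_2 = 0 but N^1 v_2 ≠ 0; then v_{j-1} := N · v_j for j = 2, …, 2.

Pick v_2 = (0, 1, 0, 0)ᵀ.
Then v_1 = N · v_2 = (1, 0, -1, 0)ᵀ.

Sanity check: (A − (-2)·I) v_1 = (0, 0, 0, 0)ᵀ = 0. ✓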